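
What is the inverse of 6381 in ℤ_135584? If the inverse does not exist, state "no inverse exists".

35973

gcd(135584, 6381) by repeated division:
135584 = 21·6381 + 1583
6381 = 4·1583 + 49
1583 = 32·49 + 15
49 = 3·15 + 4
15 = 3·4 + 3
4 = 1·3 + 1
3 = 3·1 + 0
gcd = 1, so the inverse exists. Back-substitute:
1 = 4 − 3
1 = −15 + 4·4
1 = 4·49 − 13·15
1 = −13·1583 + 420·49
1 = 420·6381 − 1693·1583
1 = −1693·135584 + 35973·6381
So 6381·35973 ≡ 1 (mod 135584).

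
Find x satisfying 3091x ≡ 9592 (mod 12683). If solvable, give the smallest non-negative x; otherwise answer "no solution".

First find gcd(3091, 12683):
12683 = 4·3091 + 319
3091 = 9·319 + 220
319 = 1·220 + 99
220 = 2·99 + 22
99 = 4·22 + 11
22 = 2·11 + 0
gcd = 11 and 11 | 9592, so solutions exist. Divide through by 11: 281x ≡ 872 (mod 1153).
Now find 281⁻¹ mod 1153:
1153 = 4·281 + 29
281 = 9·29 + 20
29 = 1·20 + 9
20 = 2·9 + 2
9 = 4·2 + 1
2 = 2·1 + 0
Back-substitute:
1 = 9 − 4·2
1 = −4·20 + 9·9
1 = 9·29 − 13·20
1 = −13·281 + 126·29
1 = 126·1153 − 517·281
So 281·(-517) ≡ 1 (mod 1153), i.e. 281⁻¹ ≡ 636.
Then x ≡ 636·872 ≡ 1152 (mod 1153); the smallest non-negative solution is x = 1152.

1152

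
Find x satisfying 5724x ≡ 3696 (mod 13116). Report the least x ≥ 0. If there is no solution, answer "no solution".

546

First find gcd(5724, 13116):
13116 = 2*5724 + 1668
5724 = 3*1668 + 720
1668 = 2*720 + 228
720 = 3*228 + 36
228 = 6*36 + 12
36 = 3*12 + 0
gcd = 12 and 12 | 3696, so solutions exist. Divide through by 12: 477x ≡ 308 (mod 1093).
Now find 477⁻¹ mod 1093:
1093 = 2×477 + 139
477 = 3×139 + 60
139 = 2×60 + 19
60 = 3×19 + 3
19 = 6×3 + 1
3 = 3×1 + 0
Back-substitute:
1 = 19 − 6·3
1 = −6·60 + 19·19
1 = 19·139 − 44·60
1 = −44·477 + 151·139
1 = 151·1093 − 346·477
So 477·(-346) ≡ 1 (mod 1093), i.e. 477⁻¹ ≡ 747.
Then x ≡ 747·308 ≡ 546 (mod 1093); the smallest non-negative solution is x = 546.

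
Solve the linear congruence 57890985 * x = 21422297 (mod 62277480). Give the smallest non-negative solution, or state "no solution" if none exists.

gcd(57890985, 62277480):
62277480 = 1*57890985 + 4386495
57890985 = 13*4386495 + 866550
4386495 = 5*866550 + 53745
866550 = 16*53745 + 6630
53745 = 8*6630 + 705
6630 = 9*705 + 285
705 = 2*285 + 135
285 = 2*135 + 15
135 = 9*15 + 0
gcd = 15, but 15 ∤ 21422297, so the congruence has no solution.

no solution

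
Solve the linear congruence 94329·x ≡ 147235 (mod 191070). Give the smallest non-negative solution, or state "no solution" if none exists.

gcd(94329, 191070):
191070 = 2·94329 + 2412
94329 = 39·2412 + 261
2412 = 9·261 + 63
261 = 4·63 + 9
63 = 7·9 + 0
gcd = 9, but 9 ∤ 147235, so the congruence has no solution.

no solution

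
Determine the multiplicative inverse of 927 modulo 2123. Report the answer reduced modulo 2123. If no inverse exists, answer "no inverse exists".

1610

Run Euclid on (2123, 927):
2123 = 2*927 + 269
927 = 3*269 + 120
269 = 2*120 + 29
120 = 4*29 + 4
29 = 7*4 + 1
4 = 4*1 + 0
gcd = 1, so the inverse exists. Back-substitute:
1 = 29 − 7·4
1 = −7·120 + 29·29
1 = 29·269 − 65·120
1 = −65·927 + 224·269
1 = 224·2123 − 513·927
Hence 927⁻¹ ≡ -513 ≡ 1610 (mod 2123).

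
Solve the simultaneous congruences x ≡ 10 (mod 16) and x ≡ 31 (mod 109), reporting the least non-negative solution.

Write x = 10 + 16·k. Then 16·k ≡ 31 − 10 ≡ 21 (mod 109).
Need 16⁻¹ mod 109. Extended Euclid on (109, 16):
109 = 6·16 + 13
16 = 1·13 + 3
13 = 4·3 + 1
3 = 3·1 + 0
Back-substitute:
1 = 13 − 4·3
1 = −4·16 + 5·13
1 = 5·109 − 34·16
16⁻¹ ≡ 75 (mod 109), so k ≡ 75·21 ≡ 49 (mod 109).
x = 10 + 16·49 = 794.

794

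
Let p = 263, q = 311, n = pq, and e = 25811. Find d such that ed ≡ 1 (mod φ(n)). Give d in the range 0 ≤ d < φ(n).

75751

φ(n) = (p−1)(q−1) = 262·310 = 81220.
Need d with 25811·d ≡ 1 (mod 81220). Apply the extended Euclidean algorithm:
81220 = 3×25811 + 3787
25811 = 6×3787 + 3089
3787 = 1×3089 + 698
3089 = 4×698 + 297
698 = 2×297 + 104
297 = 2×104 + 89
104 = 1×89 + 15
89 = 5×15 + 14
15 = 1×14 + 1
14 = 14×1 + 0
Back-substitute:
1 = 15 − 14
1 = −89 + 6·15
1 = 6·104 − 7·89
1 = −7·297 + 20·104
1 = 20·698 − 47·297
1 = −47·3089 + 208·698
1 = 208·3787 − 255·3089
1 = −255·25811 + 1738·3787
1 = 1738·81220 − 5469·25811
So 25811·(-5469) ≡ 1 (mod 81220), hence d ≡ -5469 ≡ 75751 (mod 81220).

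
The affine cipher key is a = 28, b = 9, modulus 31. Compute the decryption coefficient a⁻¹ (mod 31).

10

gcd(31, 28) by repeated division:
31 = 1*28 + 3
28 = 9*3 + 1
3 = 3*1 + 0
gcd = 1, so the inverse exists. Back-substitute:
1 = 28 − 9·3
1 = −9·31 + 10·28
So 28·10 ≡ 1 (mod 31).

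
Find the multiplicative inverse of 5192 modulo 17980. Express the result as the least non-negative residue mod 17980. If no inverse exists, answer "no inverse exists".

Compute gcd(5192, 17980):
17980 = 3*5192 + 2404
5192 = 2*2404 + 384
2404 = 6*384 + 100
384 = 3*100 + 84
100 = 1*84 + 16
84 = 5*16 + 4
16 = 4*4 + 0
gcd(5192, 17980) = 4 ≠ 1, so 5192 has no multiplicative inverse modulo 17980.

no inverse exists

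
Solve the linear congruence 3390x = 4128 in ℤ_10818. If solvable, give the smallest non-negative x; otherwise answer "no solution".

1450

First find gcd(3390, 10818):
10818 = 3*3390 + 648
3390 = 5*648 + 150
648 = 4*150 + 48
150 = 3*48 + 6
48 = 8*6 + 0
gcd = 6 and 6 | 4128, so solutions exist. Divide through by 6: 565x ≡ 688 (mod 1803).
Now find 565⁻¹ mod 1803:
1803 = 3*565 + 108
565 = 5*108 + 25
108 = 4*25 + 8
25 = 3*8 + 1
8 = 8*1 + 0
Back-substitute:
1 = 25 − 3·8
1 = −3·108 + 13·25
1 = 13·565 − 68·108
1 = −68·1803 + 217·565
So 565⁻¹ ≡ 217 (mod 1803).
Then x ≡ 217·688 ≡ 1450 (mod 1803); the smallest non-negative solution is x = 1450.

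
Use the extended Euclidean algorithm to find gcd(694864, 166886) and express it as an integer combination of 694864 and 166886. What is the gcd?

Repeated division:
694864 = 4×166886 + 27320
166886 = 6×27320 + 2966
27320 = 9×2966 + 626
2966 = 4×626 + 462
626 = 1×462 + 164
462 = 2×164 + 134
164 = 1×134 + 30
134 = 4×30 + 14
30 = 2×14 + 2
14 = 7×2 + 0
gcd(694864, 166886) = 2.
Back-substituting:
2 = 30 − 2·14
2 = −2·134 + 9·30
2 = 9·164 − 11·134
2 = −11·462 + 31·164
2 = 31·626 − 42·462
2 = −42·2966 + 199·626
2 = 199·27320 − 1833·2966
2 = −1833·166886 + 11197·27320
2 = 11197·694864 − 46621·166886
So 2 = (11197)·694864 + (-46621)·166886.

2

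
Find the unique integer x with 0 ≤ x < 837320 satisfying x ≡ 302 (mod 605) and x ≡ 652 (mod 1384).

Write x = 302 + 605·k. Then 605·k ≡ 652 − 302 ≡ 350 (mod 1384).
Need 605⁻¹ mod 1384. Extended Euclid on (1384, 605):
1384 = 2*605 + 174
605 = 3*174 + 83
174 = 2*83 + 8
83 = 10*8 + 3
8 = 2*3 + 2
3 = 1*2 + 1
2 = 2*1 + 0
Back-substitute:
1 = 3 − 2
1 = −8 + 3·3
1 = 3·83 − 31·8
1 = −31·174 + 65·83
1 = 65·605 − 226·174
1 = −226·1384 + 517·605
605⁻¹ ≡ 517 (mod 1384), so k ≡ 517·350 ≡ 1030 (mod 1384).
x = 302 + 605·1030 = 623452.

623452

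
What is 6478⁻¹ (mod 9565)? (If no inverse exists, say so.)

3052

gcd(9565, 6478) by repeated division:
9565 = 1*6478 + 3087
6478 = 2*3087 + 304
3087 = 10*304 + 47
304 = 6*47 + 22
47 = 2*22 + 3
22 = 7*3 + 1
3 = 3*1 + 0
gcd = 1, so the inverse exists. Back-substitute:
1 = 22 − 7·3
1 = −7·47 + 15·22
1 = 15·304 − 97·47
1 = −97·3087 + 985·304
1 = 985·6478 − 2067·3087
1 = −2067·9565 + 3052·6478
So 6478·3052 ≡ 1 (mod 9565).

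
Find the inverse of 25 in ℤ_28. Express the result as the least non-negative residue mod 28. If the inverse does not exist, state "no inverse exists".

9

Extended Euclidean algorithm:
28 = 1·25 + 3
25 = 8·3 + 1
3 = 3·1 + 0
The gcd is 1. Working backward:
1 = 25 − 8·3
1 = −8·28 + 9·25
So 25·9 ≡ 1 (mod 28).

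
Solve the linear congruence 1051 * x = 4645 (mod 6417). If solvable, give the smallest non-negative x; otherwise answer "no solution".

5530

First find gcd(1051, 6417):
6417 = 6*1051 + 111
1051 = 9*111 + 52
111 = 2*52 + 7
52 = 7*7 + 3
7 = 2*3 + 1
3 = 3*1 + 0
gcd = 1, so a unique solution mod 6417 exists.
Back-substitute for the Bézout coefficients:
1 = 7 − 2·3
1 = −2·52 + 15·7
1 = 15·111 − 32·52
1 = −32·1051 + 303·111
1 = 303·6417 − 1850·1051
So 1051·(-1850) ≡ 1 (mod 6417), giving 1051⁻¹ ≡ 4567.
x ≡ 1051⁻¹·4645 ≡ 4567·4645 ≡ 5530 (mod 6417).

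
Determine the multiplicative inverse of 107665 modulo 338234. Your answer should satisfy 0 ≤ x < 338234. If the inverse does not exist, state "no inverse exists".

Run Euclid on (338234, 107665):
338234 = 3·107665 + 15239
107665 = 7·15239 + 992
15239 = 15·992 + 359
992 = 2·359 + 274
359 = 1·274 + 85
274 = 3·85 + 19
85 = 4·19 + 9
19 = 2·9 + 1
9 = 9·1 + 0
Since gcd(107665, 338234) = 1, back-substitute to write 1 as a combination:
1 = 19 − 2·9
1 = −2·85 + 9·19
1 = 9·274 − 29·85
1 = −29·359 + 38·274
1 = 38·992 − 105·359
1 = −105·15239 + 1613·992
1 = 1613·107665 − 11396·15239
1 = −11396·338234 + 35801·107665
So 107665·35801 ≡ 1 (mod 338234).

35801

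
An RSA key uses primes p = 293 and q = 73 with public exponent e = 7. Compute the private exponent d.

φ(n) = (p−1)(q−1) = 292·72 = 21024.
Need d with 7·d ≡ 1 (mod 21024). Apply the extended Euclidean algorithm:
21024 = 3003*7 + 3
7 = 2*3 + 1
3 = 3*1 + 0
Back-substitute:
1 = 7 − 2·3
1 = −2·21024 + 6007·7
So 7·6007 ≡ 1 (mod 21024), hence d = 6007.

6007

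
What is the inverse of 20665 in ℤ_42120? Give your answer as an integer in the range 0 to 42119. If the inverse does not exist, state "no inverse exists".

Compute gcd(20665, 42120):
42120 = 2*20665 + 790
20665 = 26*790 + 125
790 = 6*125 + 40
125 = 3*40 + 5
40 = 8*5 + 0
The gcd is 5, not 1, hence no inverse exists.

no inverse exists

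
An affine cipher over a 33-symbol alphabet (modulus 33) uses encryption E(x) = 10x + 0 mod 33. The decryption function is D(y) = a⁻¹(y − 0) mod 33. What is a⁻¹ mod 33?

10

Extended Euclidean algorithm:
33 = 3·10 + 3
10 = 3·3 + 1
3 = 3·1 + 0
Since gcd(10, 33) = 1, back-substitute to write 1 as a combination:
1 = 10 − 3·3
1 = −3·33 + 10·10
So 10·10 ≡ 1 (mod 33).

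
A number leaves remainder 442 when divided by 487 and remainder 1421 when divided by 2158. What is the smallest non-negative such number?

927203

Write x = 442 + 487·k. Then 487·k ≡ 1421 − 442 ≡ 979 (mod 2158).
Need 487⁻¹ mod 2158. Extended Euclid on (2158, 487):
2158 = 4×487 + 210
487 = 2×210 + 67
210 = 3×67 + 9
67 = 7×9 + 4
9 = 2×4 + 1
4 = 4×1 + 0
Back-substitute:
1 = 9 − 2·4
1 = −2·67 + 15·9
1 = 15·210 − 47·67
1 = −47·487 + 109·210
1 = 109·2158 − 483·487
487⁻¹ ≡ 1675 (mod 2158), so k ≡ 1675·979 ≡ 1903 (mod 2158).
x = 442 + 487·1903 = 927203.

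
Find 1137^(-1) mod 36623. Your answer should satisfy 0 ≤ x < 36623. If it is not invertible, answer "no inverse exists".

15783

gcd(36623, 1137) by repeated division:
36623 = 32·1137 + 239
1137 = 4·239 + 181
239 = 1·181 + 58
181 = 3·58 + 7
58 = 8·7 + 2
7 = 3·2 + 1
2 = 2·1 + 0
gcd = 1, so the inverse exists. Back-substitute:
1 = 7 − 3·2
1 = −3·58 + 25·7
1 = 25·181 − 78·58
1 = −78·239 + 103·181
1 = 103·1137 − 490·239
1 = −490·36623 + 15783·1137
So 1137·15783 ≡ 1 (mod 36623).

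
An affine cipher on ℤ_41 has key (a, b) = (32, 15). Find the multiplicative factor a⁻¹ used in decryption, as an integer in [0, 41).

Run Euclid on (41, 32):
41 = 1·32 + 9
32 = 3·9 + 5
9 = 1·5 + 4
5 = 1·4 + 1
4 = 4·1 + 0
The gcd is 1. Working backward:
1 = 5 − 4
1 = −9 + 2·5
1 = 2·32 − 7·9
1 = −7·41 + 9·32
So 32·9 ≡ 1 (mod 41).

9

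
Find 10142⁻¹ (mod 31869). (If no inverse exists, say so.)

Apply the Euclidean algorithm to 31869 and 10142:
31869 = 3·10142 + 1443
10142 = 7·1443 + 41
1443 = 35·41 + 8
41 = 5·8 + 1
8 = 8·1 + 0
The gcd is 1. Working backward:
1 = 41 − 5·8
1 = −5·1443 + 176·41
1 = 176·10142 − 1237·1443
1 = −1237·31869 + 3887·10142
So 10142·3887 ≡ 1 (mod 31869).

3887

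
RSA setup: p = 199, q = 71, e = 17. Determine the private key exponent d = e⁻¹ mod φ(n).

8153

φ(n) = (p−1)(q−1) = 198·70 = 13860.
Need d with 17·d ≡ 1 (mod 13860). Apply the extended Euclidean algorithm:
13860 = 815*17 + 5
17 = 3*5 + 2
5 = 2*2 + 1
2 = 2*1 + 0
Back-substitute:
1 = 5 − 2·2
1 = −2·17 + 7·5
1 = 7·13860 − 5707·17
So 17·(-5707) ≡ 1 (mod 13860), hence d ≡ -5707 ≡ 8153 (mod 13860).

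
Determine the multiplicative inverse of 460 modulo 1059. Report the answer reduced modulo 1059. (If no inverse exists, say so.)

739

gcd(1059, 460) by repeated division:
1059 = 2×460 + 139
460 = 3×139 + 43
139 = 3×43 + 10
43 = 4×10 + 3
10 = 3×3 + 1
3 = 3×1 + 0
Since gcd(460, 1059) = 1, back-substitute to write 1 as a combination:
1 = 10 − 3·3
1 = −3·43 + 13·10
1 = 13·139 − 42·43
1 = −42·460 + 139·139
1 = 139·1059 − 320·460
Thus 460·(-320) ≡ 1 (mod 1059); reducing, -320 mod 1059 = 739.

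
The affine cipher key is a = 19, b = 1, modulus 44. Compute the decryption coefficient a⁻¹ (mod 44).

7

gcd(44, 19) by repeated division:
44 = 2*19 + 6
19 = 3*6 + 1
6 = 6*1 + 0
The gcd is 1. Working backward:
1 = 19 − 3·6
1 = −3·44 + 7·19
So 19·7 ≡ 1 (mod 44).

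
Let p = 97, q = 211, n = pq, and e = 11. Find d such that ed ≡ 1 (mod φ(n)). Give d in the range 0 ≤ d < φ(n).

7331

φ(n) = (p−1)(q−1) = 96·210 = 20160.
Need d with 11·d ≡ 1 (mod 20160). Apply the extended Euclidean algorithm:
20160 = 1832×11 + 8
11 = 1×8 + 3
8 = 2×3 + 2
3 = 1×2 + 1
2 = 2×1 + 0
Back-substitute:
1 = 3 − 2
1 = −8 + 3·3
1 = 3·11 − 4·8
1 = −4·20160 + 7331·11
So 11·7331 ≡ 1 (mod 20160), hence d = 7331.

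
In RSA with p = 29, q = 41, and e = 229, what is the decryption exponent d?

φ(n) = (p−1)(q−1) = 28·40 = 1120.
Need d with 229·d ≡ 1 (mod 1120). Apply the extended Euclidean algorithm:
1120 = 4·229 + 204
229 = 1·204 + 25
204 = 8·25 + 4
25 = 6·4 + 1
4 = 4·1 + 0
Back-substitute:
1 = 25 − 6·4
1 = −6·204 + 49·25
1 = 49·229 − 55·204
1 = −55·1120 + 269·229
So 229·269 ≡ 1 (mod 1120), hence d = 269.

269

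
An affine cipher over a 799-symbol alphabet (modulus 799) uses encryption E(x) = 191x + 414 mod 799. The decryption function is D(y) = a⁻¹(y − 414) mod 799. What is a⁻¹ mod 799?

Extended Euclidean algorithm:
799 = 4*191 + 35
191 = 5*35 + 16
35 = 2*16 + 3
16 = 5*3 + 1
3 = 3*1 + 0
Since gcd(191, 799) = 1, back-substitute to write 1 as a combination:
1 = 16 − 5·3
1 = −5·35 + 11·16
1 = 11·191 − 60·35
1 = −60·799 + 251·191
So 191·251 ≡ 1 (mod 799).

251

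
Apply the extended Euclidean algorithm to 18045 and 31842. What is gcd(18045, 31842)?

Repeated division:
31842 = 1*18045 + 13797
18045 = 1*13797 + 4248
13797 = 3*4248 + 1053
4248 = 4*1053 + 36
1053 = 29*36 + 9
36 = 4*9 + 0
gcd(18045, 31842) = 9.
Back-substituting:
9 = 1053 − 29·36
9 = −29·4248 + 117·1053
9 = 117·13797 − 380·4248
9 = −380·18045 + 497·13797
9 = 497·31842 − 877·18045
So 9 = (497)·31842 + (-877)·18045.

9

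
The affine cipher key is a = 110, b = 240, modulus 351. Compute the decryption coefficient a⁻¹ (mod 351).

284

Run Euclid on (351, 110):
351 = 3×110 + 21
110 = 5×21 + 5
21 = 4×5 + 1
5 = 5×1 + 0
The gcd is 1. Working backward:
1 = 21 − 4·5
1 = −4·110 + 21·21
1 = 21·351 − 67·110
So 110·(-67) ≡ 1 (mod 351), and -67 ≡ 284 (mod 351).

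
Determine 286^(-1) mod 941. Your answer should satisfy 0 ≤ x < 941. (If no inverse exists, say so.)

102

gcd(941, 286) by repeated division:
941 = 3·286 + 83
286 = 3·83 + 37
83 = 2·37 + 9
37 = 4·9 + 1
9 = 9·1 + 0
Since gcd(286, 941) = 1, back-substitute to write 1 as a combination:
1 = 37 − 4·9
1 = −4·83 + 9·37
1 = 9·286 − 31·83
1 = −31·941 + 102·286
So 286·102 ≡ 1 (mod 941).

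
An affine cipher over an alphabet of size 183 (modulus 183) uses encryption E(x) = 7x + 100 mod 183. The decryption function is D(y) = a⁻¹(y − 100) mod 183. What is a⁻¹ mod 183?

157

gcd(183, 7) by repeated division:
183 = 26×7 + 1
7 = 7×1 + 0
gcd = 1, so the inverse exists. Back-substitute:
1 = 183 − 26·7
Thus 7·(-26) ≡ 1 (mod 183); reducing, -26 mod 183 = 157.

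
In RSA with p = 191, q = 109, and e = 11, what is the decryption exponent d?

φ(n) = (p−1)(q−1) = 190·108 = 20520.
Need d with 11·d ≡ 1 (mod 20520). Apply the extended Euclidean algorithm:
20520 = 1865*11 + 5
11 = 2*5 + 1
5 = 5*1 + 0
Back-substitute:
1 = 11 − 2·5
1 = −2·20520 + 3731·11
So 11·3731 ≡ 1 (mod 20520), hence d = 3731.

3731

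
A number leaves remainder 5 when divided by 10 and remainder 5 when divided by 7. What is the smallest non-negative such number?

Write x = 5 + 10·k. Then 10·k ≡ 5 − 5 ≡ 0 (mod 7).
Need 10⁻¹ mod 7. Extended Euclid on (7, 3):
7 = 2*3 + 1
3 = 3*1 + 0
Back-substitute:
1 = 7 − 2·3
10⁻¹ ≡ 5 (mod 7), so k ≡ 5·0 ≡ 0 (mod 7).
x = 5 + 10·0 = 5.

5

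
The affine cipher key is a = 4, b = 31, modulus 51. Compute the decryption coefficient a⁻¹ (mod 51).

gcd(51, 4) by repeated division:
51 = 12×4 + 3
4 = 1×3 + 1
3 = 3×1 + 0
gcd = 1, so the inverse exists. Back-substitute:
1 = 4 − 3
1 = −51 + 13·4
So 4·13 ≡ 1 (mod 51).

13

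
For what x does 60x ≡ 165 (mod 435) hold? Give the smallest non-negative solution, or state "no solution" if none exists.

First find gcd(60, 435):
435 = 7·60 + 15
60 = 4·15 + 0
gcd = 15 and 15 | 165, so solutions exist. Divide through by 15: 4x ≡ 11 (mod 29).
Now find 4⁻¹ mod 29:
29 = 7*4 + 1
4 = 4*1 + 0
Back-substitute:
1 = 29 − 7·4
So 4·(-7) ≡ 1 (mod 29), i.e. 4⁻¹ ≡ 22.
Then x ≡ 22·11 ≡ 10 (mod 29); the smallest non-negative solution is x = 10.

10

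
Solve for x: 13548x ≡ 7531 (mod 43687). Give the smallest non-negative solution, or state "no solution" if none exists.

17565

First find gcd(13548, 43687):
43687 = 3·13548 + 3043
13548 = 4·3043 + 1376
3043 = 2·1376 + 291
1376 = 4·291 + 212
291 = 1·212 + 79
212 = 2·79 + 54
79 = 1·54 + 25
54 = 2·25 + 4
25 = 6·4 + 1
4 = 4·1 + 0
gcd = 1, so a unique solution mod 43687 exists.
Back-substitute for the Bézout coefficients:
1 = 25 − 6·4
1 = −6·54 + 13·25
1 = 13·79 − 19·54
1 = −19·212 + 51·79
1 = 51·291 − 70·212
1 = −70·1376 + 331·291
1 = 331·3043 − 732·1376
1 = −732·13548 + 3259·3043
1 = 3259·43687 − 10509·13548
So 13548·(-10509) ≡ 1 (mod 43687), giving 13548⁻¹ ≡ 33178.
x ≡ 13548⁻¹·7531 ≡ 33178·7531 ≡ 17565 (mod 43687).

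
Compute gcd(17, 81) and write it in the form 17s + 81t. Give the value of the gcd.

Apply Euclid's algorithm to 81 and 17:
81 = 4×17 + 13
17 = 1×13 + 4
13 = 3×4 + 1
4 = 4×1 + 0
gcd(17, 81) = 1.
Back-substituting:
1 = 13 − 3·4
1 = −3·17 + 4·13
1 = 4·81 − 19·17
So 1 = (4)·81 + (-19)·17.

1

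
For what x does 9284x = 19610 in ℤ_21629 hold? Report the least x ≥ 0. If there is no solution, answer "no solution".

2644

First find gcd(9284, 21629):
21629 = 2×9284 + 3061
9284 = 3×3061 + 101
3061 = 30×101 + 31
101 = 3×31 + 8
31 = 3×8 + 7
8 = 1×7 + 1
7 = 7×1 + 0
gcd = 1, so a unique solution mod 21629 exists.
Back-substitute for the Bézout coefficients:
1 = 8 − 7
1 = −31 + 4·8
1 = 4·101 − 13·31
1 = −13·3061 + 394·101
1 = 394·9284 − 1195·3061
1 = −1195·21629 + 2784·9284
So 9284·(2784) ≡ 1 (mod 21629), giving 9284⁻¹ ≡ 2784.
x ≡ 9284⁻¹·19610 ≡ 2784·19610 ≡ 2644 (mod 21629).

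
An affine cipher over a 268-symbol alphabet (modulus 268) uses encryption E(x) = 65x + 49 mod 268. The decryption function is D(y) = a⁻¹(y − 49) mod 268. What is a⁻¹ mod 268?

gcd(268, 65) by repeated division:
268 = 4*65 + 8
65 = 8*8 + 1
8 = 8*1 + 0
gcd = 1, so the inverse exists. Back-substitute:
1 = 65 − 8·8
1 = −8·268 + 33·65
So 65·33 ≡ 1 (mod 268).

33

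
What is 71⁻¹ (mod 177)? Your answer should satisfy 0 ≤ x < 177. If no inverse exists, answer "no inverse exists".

gcd(177, 71) by repeated division:
177 = 2×71 + 35
71 = 2×35 + 1
35 = 35×1 + 0
gcd = 1, so the inverse exists. Back-substitute:
1 = 71 − 2·35
1 = −2·177 + 5·71
So 71·5 ≡ 1 (mod 177).

5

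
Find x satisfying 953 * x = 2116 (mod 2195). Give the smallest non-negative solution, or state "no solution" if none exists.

2112

First find gcd(953, 2195):
2195 = 2·953 + 289
953 = 3·289 + 86
289 = 3·86 + 31
86 = 2·31 + 24
31 = 1·24 + 7
24 = 3·7 + 3
7 = 2·3 + 1
3 = 3·1 + 0
gcd = 1, so a unique solution mod 2195 exists.
Back-substitute for the Bézout coefficients:
1 = 7 − 2·3
1 = −2·24 + 7·7
1 = 7·31 − 9·24
1 = −9·86 + 25·31
1 = 25·289 − 84·86
1 = −84·953 + 277·289
1 = 277·2195 − 638·953
So 953·(-638) ≡ 1 (mod 2195), giving 953⁻¹ ≡ 1557.
x ≡ 953⁻¹·2116 ≡ 1557·2116 ≡ 2112 (mod 2195).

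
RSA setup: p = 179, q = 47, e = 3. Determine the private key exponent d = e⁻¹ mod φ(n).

φ(n) = (p−1)(q−1) = 178·46 = 8188.
Need d with 3·d ≡ 1 (mod 8188). Apply the extended Euclidean algorithm:
8188 = 2729·3 + 1
3 = 3·1 + 0
Back-substitute:
1 = 8188 − 2729·3
So 3·(-2729) ≡ 1 (mod 8188), hence d ≡ -2729 ≡ 5459 (mod 8188).

5459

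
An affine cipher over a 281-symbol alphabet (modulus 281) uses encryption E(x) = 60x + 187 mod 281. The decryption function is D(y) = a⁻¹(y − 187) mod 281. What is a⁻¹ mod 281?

gcd(281, 60) by repeated division:
281 = 4×60 + 41
60 = 1×41 + 19
41 = 2×19 + 3
19 = 6×3 + 1
3 = 3×1 + 0
Since gcd(60, 281) = 1, back-substitute to write 1 as a combination:
1 = 19 − 6·3
1 = −6·41 + 13·19
1 = 13·60 − 19·41
1 = −19·281 + 89·60
So 60·89 ≡ 1 (mod 281).

89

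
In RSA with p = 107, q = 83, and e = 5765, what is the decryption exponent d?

7813

φ(n) = (p−1)(q−1) = 106·82 = 8692.
Need d with 5765·d ≡ 1 (mod 8692). Apply the extended Euclidean algorithm:
8692 = 1×5765 + 2927
5765 = 1×2927 + 2838
2927 = 1×2838 + 89
2838 = 31×89 + 79
89 = 1×79 + 10
79 = 7×10 + 9
10 = 1×9 + 1
9 = 9×1 + 0
Back-substitute:
1 = 10 − 9
1 = −79 + 8·10
1 = 8·89 − 9·79
1 = −9·2838 + 287·89
1 = 287·2927 − 296·2838
1 = −296·5765 + 583·2927
1 = 583·8692 − 879·5765
So 5765·(-879) ≡ 1 (mod 8692), hence d ≡ -879 ≡ 7813 (mod 8692).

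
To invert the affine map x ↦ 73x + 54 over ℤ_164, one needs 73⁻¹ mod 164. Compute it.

9

gcd(164, 73) by repeated division:
164 = 2*73 + 18
73 = 4*18 + 1
18 = 18*1 + 0
The gcd is 1. Working backward:
1 = 73 − 4·18
1 = −4·164 + 9·73
So 73·9 ≡ 1 (mod 164).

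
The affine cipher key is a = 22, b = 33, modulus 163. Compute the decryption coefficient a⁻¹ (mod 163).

126

Run Euclid on (163, 22):
163 = 7*22 + 9
22 = 2*9 + 4
9 = 2*4 + 1
4 = 4*1 + 0
Since gcd(22, 163) = 1, back-substitute to write 1 as a combination:
1 = 9 − 2·4
1 = −2·22 + 5·9
1 = 5·163 − 37·22
Thus 22·(-37) ≡ 1 (mod 163); reducing, -37 mod 163 = 126.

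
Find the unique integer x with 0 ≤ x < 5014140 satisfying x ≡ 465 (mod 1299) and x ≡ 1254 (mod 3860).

Write x = 465 + 1299·k. Then 1299·k ≡ 1254 − 465 ≡ 789 (mod 3860).
Need 1299⁻¹ mod 3860. Extended Euclid on (3860, 1299):
3860 = 2×1299 + 1262
1299 = 1×1262 + 37
1262 = 34×37 + 4
37 = 9×4 + 1
4 = 4×1 + 0
Back-substitute:
1 = 37 − 9·4
1 = −9·1262 + 307·37
1 = 307·1299 − 316·1262
1 = −316·3860 + 939·1299
1299⁻¹ ≡ 939 (mod 3860), so k ≡ 939·789 ≡ 3611 (mod 3860).
x = 465 + 1299·3611 = 4691154.

4691154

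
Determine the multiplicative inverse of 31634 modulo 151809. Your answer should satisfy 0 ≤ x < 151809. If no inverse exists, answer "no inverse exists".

gcd(151809, 31634) by repeated division:
151809 = 4*31634 + 25273
31634 = 1*25273 + 6361
25273 = 3*6361 + 6190
6361 = 1*6190 + 171
6190 = 36*171 + 34
171 = 5*34 + 1
34 = 34*1 + 0
The gcd is 1. Working backward:
1 = 171 − 5·34
1 = −5·6190 + 181·171
1 = 181·6361 − 186·6190
1 = −186·25273 + 739·6361
1 = 739·31634 − 925·25273
1 = −925·151809 + 4439·31634
So 31634·4439 ≡ 1 (mod 151809).

4439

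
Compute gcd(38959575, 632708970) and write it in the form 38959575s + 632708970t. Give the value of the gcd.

15

Apply Euclid's algorithm to 632708970 and 38959575:
632708970 = 16·38959575 + 9355770
38959575 = 4·9355770 + 1536495
9355770 = 6·1536495 + 136800
1536495 = 11·136800 + 31695
136800 = 4·31695 + 10020
31695 = 3·10020 + 1635
10020 = 6·1635 + 210
1635 = 7·210 + 165
210 = 1·165 + 45
165 = 3·45 + 30
45 = 1·30 + 15
30 = 2·15 + 0
gcd(38959575, 632708970) = 15.
Back-substituting:
15 = 45 − 30
15 = −165 + 4·45
15 = 4·210 − 5·165
15 = −5·1635 + 39·210
15 = 39·10020 − 239·1635
15 = −239·31695 + 756·10020
15 = 756·136800 − 3263·31695
15 = −3263·1536495 + 36649·136800
15 = 36649·9355770 − 223157·1536495
15 = −223157·38959575 + 929277·9355770
15 = 929277·632708970 − 15091589·38959575
So 15 = (929277)·632708970 + (-15091589)·38959575.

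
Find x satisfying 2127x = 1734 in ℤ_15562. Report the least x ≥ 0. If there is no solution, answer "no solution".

4676

First find gcd(2127, 15562):
15562 = 7*2127 + 673
2127 = 3*673 + 108
673 = 6*108 + 25
108 = 4*25 + 8
25 = 3*8 + 1
8 = 8*1 + 0
gcd = 1, so a unique solution mod 15562 exists.
Back-substitute for the Bézout coefficients:
1 = 25 − 3·8
1 = −3·108 + 13·25
1 = 13·673 − 81·108
1 = −81·2127 + 256·673
1 = 256·15562 − 1873·2127
So 2127·(-1873) ≡ 1 (mod 15562), giving 2127⁻¹ ≡ 13689.
x ≡ 2127⁻¹·1734 ≡ 13689·1734 ≡ 4676 (mod 15562).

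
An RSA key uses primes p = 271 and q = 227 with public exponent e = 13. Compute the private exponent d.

φ(n) = (p−1)(q−1) = 270·226 = 61020.
Need d with 13·d ≡ 1 (mod 61020). Apply the extended Euclidean algorithm:
61020 = 4693·13 + 11
13 = 1·11 + 2
11 = 5·2 + 1
2 = 2·1 + 0
Back-substitute:
1 = 11 − 5·2
1 = −5·13 + 6·11
1 = 6·61020 − 28163·13
So 13·(-28163) ≡ 1 (mod 61020), hence d ≡ -28163 ≡ 32857 (mod 61020).

32857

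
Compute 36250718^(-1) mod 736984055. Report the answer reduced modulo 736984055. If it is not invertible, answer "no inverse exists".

gcd(736984055, 36250718) by repeated division:
736984055 = 20·36250718 + 11969695
36250718 = 3·11969695 + 341633
11969695 = 35·341633 + 12540
341633 = 27·12540 + 3053
12540 = 4·3053 + 328
3053 = 9·328 + 101
328 = 3·101 + 25
101 = 4·25 + 1
25 = 25·1 + 0
The gcd is 1. Working backward:
1 = 101 − 4·25
1 = −4·328 + 13·101
1 = 13·3053 − 121·328
1 = −121·12540 + 497·3053
1 = 497·341633 − 13540·12540
1 = −13540·11969695 + 474397·341633
1 = 474397·36250718 − 1436731·11969695
1 = −1436731·736984055 + 29209017·36250718
So 36250718·29209017 ≡ 1 (mod 736984055).

29209017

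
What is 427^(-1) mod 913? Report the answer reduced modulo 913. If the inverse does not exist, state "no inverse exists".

588

gcd(913, 427) by repeated division:
913 = 2×427 + 59
427 = 7×59 + 14
59 = 4×14 + 3
14 = 4×3 + 2
3 = 1×2 + 1
2 = 2×1 + 0
Since gcd(427, 913) = 1, back-substitute to write 1 as a combination:
1 = 3 − 2
1 = −14 + 5·3
1 = 5·59 − 21·14
1 = −21·427 + 152·59
1 = 152·913 − 325·427
Hence 427⁻¹ ≡ -325 ≡ 588 (mod 913).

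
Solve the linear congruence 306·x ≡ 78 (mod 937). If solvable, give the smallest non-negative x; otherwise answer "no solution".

37

First find gcd(306, 937):
937 = 3*306 + 19
306 = 16*19 + 2
19 = 9*2 + 1
2 = 2*1 + 0
gcd = 1, so a unique solution mod 937 exists.
Back-substitute for the Bézout coefficients:
1 = 19 − 9·2
1 = −9·306 + 145·19
1 = 145·937 − 444·306
So 306·(-444) ≡ 1 (mod 937), giving 306⁻¹ ≡ 493.
x ≡ 306⁻¹·78 ≡ 493·78 ≡ 37 (mod 937).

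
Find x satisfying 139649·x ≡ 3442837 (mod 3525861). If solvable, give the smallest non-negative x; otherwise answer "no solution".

308303

First find gcd(139649, 3525861):
3525861 = 25×139649 + 34636
139649 = 4×34636 + 1105
34636 = 31×1105 + 381
1105 = 2×381 + 343
381 = 1×343 + 38
343 = 9×38 + 1
38 = 38×1 + 0
gcd = 1, so a unique solution mod 3525861 exists.
Back-substitute for the Bézout coefficients:
1 = 343 − 9·38
1 = −9·381 + 10·343
1 = 10·1105 − 29·381
1 = −29·34636 + 909·1105
1 = 909·139649 − 3665·34636
1 = −3665·3525861 + 92534·139649
So 139649·(92534) ≡ 1 (mod 3525861), giving 139649⁻¹ ≡ 92534.
x ≡ 139649⁻¹·3442837 ≡ 92534·3442837 ≡ 308303 (mod 3525861).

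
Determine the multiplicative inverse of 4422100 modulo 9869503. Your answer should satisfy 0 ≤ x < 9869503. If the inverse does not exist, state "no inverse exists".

3172661

Run Euclid on (9869503, 4422100):
9869503 = 2·4422100 + 1025303
4422100 = 4·1025303 + 320888
1025303 = 3·320888 + 62639
320888 = 5·62639 + 7693
62639 = 8·7693 + 1095
7693 = 7·1095 + 28
1095 = 39·28 + 3
28 = 9·3 + 1
3 = 3·1 + 0
gcd = 1, so the inverse exists. Back-substitute:
1 = 28 − 9·3
1 = −9·1095 + 352·28
1 = 352·7693 − 2473·1095
1 = −2473·62639 + 20136·7693
1 = 20136·320888 − 103153·62639
1 = −103153·1025303 + 329595·320888
1 = 329595·4422100 − 1421533·1025303
1 = −1421533·9869503 + 3172661·4422100
So 4422100·3172661 ≡ 1 (mod 9869503).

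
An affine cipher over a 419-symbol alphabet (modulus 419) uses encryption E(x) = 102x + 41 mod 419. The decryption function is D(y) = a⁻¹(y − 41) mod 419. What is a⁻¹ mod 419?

152

Apply the Euclidean algorithm to 419 and 102:
419 = 4·102 + 11
102 = 9·11 + 3
11 = 3·3 + 2
3 = 1·2 + 1
2 = 2·1 + 0
gcd = 1, so the inverse exists. Back-substitute:
1 = 3 − 2
1 = −11 + 4·3
1 = 4·102 − 37·11
1 = −37·419 + 152·102
So 102·152 ≡ 1 (mod 419).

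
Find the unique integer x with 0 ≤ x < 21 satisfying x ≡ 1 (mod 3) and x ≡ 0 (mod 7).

7

Write x = 1 + 3·k. Then 3·k ≡ 0 − 1 ≡ 6 (mod 7).
Need 3⁻¹ mod 7. Extended Euclid on (7, 3):
7 = 2×3 + 1
3 = 3×1 + 0
Back-substitute:
1 = 7 − 2·3
3⁻¹ ≡ 5 (mod 7), so k ≡ 5·6 ≡ 2 (mod 7).
x = 1 + 3·2 = 7.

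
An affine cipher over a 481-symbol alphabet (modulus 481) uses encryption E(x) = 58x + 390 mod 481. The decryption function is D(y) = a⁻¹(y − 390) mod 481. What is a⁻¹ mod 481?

Apply the Euclidean algorithm to 481 and 58:
481 = 8*58 + 17
58 = 3*17 + 7
17 = 2*7 + 3
7 = 2*3 + 1
3 = 3*1 + 0
The gcd is 1. Working backward:
1 = 7 − 2·3
1 = −2·17 + 5·7
1 = 5·58 − 17·17
1 = −17·481 + 141·58
So 58·141 ≡ 1 (mod 481).

141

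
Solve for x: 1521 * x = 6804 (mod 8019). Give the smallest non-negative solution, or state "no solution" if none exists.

189

First find gcd(1521, 8019):
8019 = 5*1521 + 414
1521 = 3*414 + 279
414 = 1*279 + 135
279 = 2*135 + 9
135 = 15*9 + 0
gcd = 9 and 9 | 6804, so solutions exist. Divide through by 9: 169x ≡ 756 (mod 891).
Now find 169⁻¹ mod 891:
891 = 5×169 + 46
169 = 3×46 + 31
46 = 1×31 + 15
31 = 2×15 + 1
15 = 15×1 + 0
Back-substitute:
1 = 31 − 2·15
1 = −2·46 + 3·31
1 = 3·169 − 11·46
1 = −11·891 + 58·169
So 169⁻¹ ≡ 58 (mod 891).
Then x ≡ 58·756 ≡ 189 (mod 891); the smallest non-negative solution is x = 189.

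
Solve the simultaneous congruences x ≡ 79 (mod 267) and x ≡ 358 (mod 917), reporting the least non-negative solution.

126904

Write x = 79 + 267·k. Then 267·k ≡ 358 − 79 ≡ 279 (mod 917).
Need 267⁻¹ mod 917. Extended Euclid on (917, 267):
917 = 3·267 + 116
267 = 2·116 + 35
116 = 3·35 + 11
35 = 3·11 + 2
11 = 5·2 + 1
2 = 2·1 + 0
Back-substitute:
1 = 11 − 5·2
1 = −5·35 + 16·11
1 = 16·116 − 53·35
1 = −53·267 + 122·116
1 = 122·917 − 419·267
267⁻¹ ≡ 498 (mod 917), so k ≡ 498·279 ≡ 475 (mod 917).
x = 79 + 267·475 = 126904.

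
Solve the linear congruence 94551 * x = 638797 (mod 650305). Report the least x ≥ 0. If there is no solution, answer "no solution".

571712

First find gcd(94551, 650305):
650305 = 6·94551 + 82999
94551 = 1·82999 + 11552
82999 = 7·11552 + 2135
11552 = 5·2135 + 877
2135 = 2·877 + 381
877 = 2·381 + 115
381 = 3·115 + 36
115 = 3·36 + 7
36 = 5·7 + 1
7 = 7·1 + 0
gcd = 1, so a unique solution mod 650305 exists.
Back-substitute for the Bézout coefficients:
1 = 36 − 5·7
1 = −5·115 + 16·36
1 = 16·381 − 53·115
1 = −53·877 + 122·381
1 = 122·2135 − 297·877
1 = −297·11552 + 1607·2135
1 = 1607·82999 − 11546·11552
1 = −11546·94551 + 13153·82999
1 = 13153·650305 − 90464·94551
So 94551·(-90464) ≡ 1 (mod 650305), giving 94551⁻¹ ≡ 559841.
x ≡ 94551⁻¹·638797 ≡ 559841·638797 ≡ 571712 (mod 650305).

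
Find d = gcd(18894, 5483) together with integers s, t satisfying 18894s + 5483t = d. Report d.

1

Apply Euclid's algorithm to 18894 and 5483:
18894 = 3*5483 + 2445
5483 = 2*2445 + 593
2445 = 4*593 + 73
593 = 8*73 + 9
73 = 8*9 + 1
9 = 9*1 + 0
gcd(18894, 5483) = 1.
Express as a combination:
1 = 73 − 8·9
1 = −8·593 + 65·73
1 = 65·2445 − 268·593
1 = −268·5483 + 601·2445
1 = 601·18894 − 2071·5483
So 1 = (601)·18894 + (-2071)·5483.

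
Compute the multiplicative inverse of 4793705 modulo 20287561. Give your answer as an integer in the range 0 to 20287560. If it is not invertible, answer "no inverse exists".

Compute gcd(4793705, 20287561):
20287561 = 4*4793705 + 1112741
4793705 = 4*1112741 + 342741
1112741 = 3*342741 + 84518
342741 = 4*84518 + 4669
84518 = 18*4669 + 476
4669 = 9*476 + 385
476 = 1*385 + 91
385 = 4*91 + 21
91 = 4*21 + 7
21 = 3*7 + 0
Since gcd = 7 > 1, 4793705 is not a unit mod 20287561.

no inverse exists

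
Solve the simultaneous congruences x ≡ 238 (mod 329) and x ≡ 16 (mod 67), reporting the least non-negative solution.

Write x = 238 + 329·k. Then 329·k ≡ 16 − 238 ≡ 46 (mod 67).
Need 329⁻¹ mod 67. Extended Euclid on (67, 61):
67 = 1*61 + 6
61 = 10*6 + 1
6 = 6*1 + 0
Back-substitute:
1 = 61 − 10·6
1 = −10·67 + 11·61
329⁻¹ ≡ 11 (mod 67), so k ≡ 11·46 ≡ 37 (mod 67).
x = 238 + 329·37 = 12411.

12411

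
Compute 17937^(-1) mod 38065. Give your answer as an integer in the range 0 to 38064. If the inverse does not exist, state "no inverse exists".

gcd(38065, 17937) by repeated division:
38065 = 2*17937 + 2191
17937 = 8*2191 + 409
2191 = 5*409 + 146
409 = 2*146 + 117
146 = 1*117 + 29
117 = 4*29 + 1
29 = 29*1 + 0
gcd = 1, so the inverse exists. Back-substitute:
1 = 117 − 4·29
1 = −4·146 + 5·117
1 = 5·409 − 14·146
1 = −14·2191 + 75·409
1 = 75·17937 − 614·2191
1 = −614·38065 + 1303·17937
So 17937·1303 ≡ 1 (mod 38065).

1303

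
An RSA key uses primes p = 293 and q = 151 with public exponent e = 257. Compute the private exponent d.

1193

φ(n) = (p−1)(q−1) = 292·150 = 43800.
Need d with 257·d ≡ 1 (mod 43800). Apply the extended Euclidean algorithm:
43800 = 170*257 + 110
257 = 2*110 + 37
110 = 2*37 + 36
37 = 1*36 + 1
36 = 36*1 + 0
Back-substitute:
1 = 37 − 36
1 = −110 + 3·37
1 = 3·257 − 7·110
1 = −7·43800 + 1193·257
So 257·1193 ≡ 1 (mod 43800), hence d = 1193.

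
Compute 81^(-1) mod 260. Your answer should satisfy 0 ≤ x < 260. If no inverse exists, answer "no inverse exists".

61

Extended Euclidean algorithm:
260 = 3×81 + 17
81 = 4×17 + 13
17 = 1×13 + 4
13 = 3×4 + 1
4 = 4×1 + 0
gcd = 1, so the inverse exists. Back-substitute:
1 = 13 − 3·4
1 = −3·17 + 4·13
1 = 4·81 − 19·17
1 = −19·260 + 61·81
So 81·61 ≡ 1 (mod 260).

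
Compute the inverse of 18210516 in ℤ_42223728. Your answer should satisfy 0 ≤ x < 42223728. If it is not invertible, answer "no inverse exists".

Euclidean algorithm on 42223728, 18210516:
42223728 = 2·18210516 + 5802696
18210516 = 3·5802696 + 802428
5802696 = 7·802428 + 185700
802428 = 4·185700 + 59628
185700 = 3·59628 + 6816
59628 = 8·6816 + 5100
6816 = 1·5100 + 1716
5100 = 2·1716 + 1668
1716 = 1·1668 + 48
1668 = 34·48 + 36
48 = 1·36 + 12
36 = 3·12 + 0
Since gcd = 12 > 1, 18210516 is not a unit mod 42223728.

no inverse exists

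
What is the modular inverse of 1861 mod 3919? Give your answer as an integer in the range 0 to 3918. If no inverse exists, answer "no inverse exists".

Apply the Euclidean algorithm to 3919 and 1861:
3919 = 2×1861 + 197
1861 = 9×197 + 88
197 = 2×88 + 21
88 = 4×21 + 4
21 = 5×4 + 1
4 = 4×1 + 0
Since gcd(1861, 3919) = 1, back-substitute to write 1 as a combination:
1 = 21 − 5·4
1 = −5·88 + 21·21
1 = 21·197 − 47·88
1 = −47·1861 + 444·197
1 = 444·3919 − 935·1861
Thus 1861·(-935) ≡ 1 (mod 3919); reducing, -935 mod 3919 = 2984.

2984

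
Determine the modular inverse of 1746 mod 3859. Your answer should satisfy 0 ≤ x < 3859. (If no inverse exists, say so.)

3512

Extended Euclidean algorithm:
3859 = 2×1746 + 367
1746 = 4×367 + 278
367 = 1×278 + 89
278 = 3×89 + 11
89 = 8×11 + 1
11 = 11×1 + 0
gcd = 1, so the inverse exists. Back-substitute:
1 = 89 − 8·11
1 = −8·278 + 25·89
1 = 25·367 − 33·278
1 = −33·1746 + 157·367
1 = 157·3859 − 347·1746
Thus 1746·(-347) ≡ 1 (mod 3859); reducing, -347 mod 3859 = 3512.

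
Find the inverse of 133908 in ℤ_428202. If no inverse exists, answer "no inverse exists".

Euclidean algorithm on 428202, 133908:
428202 = 3×133908 + 26478
133908 = 5×26478 + 1518
26478 = 17×1518 + 672
1518 = 2×672 + 174
672 = 3×174 + 150
174 = 1×150 + 24
150 = 6×24 + 6
24 = 4×6 + 0
The gcd is 6, not 1, hence no inverse exists.

no inverse exists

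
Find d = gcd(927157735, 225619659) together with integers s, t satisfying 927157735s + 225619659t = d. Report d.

Apply Euclid's algorithm to 927157735 and 225619659:
927157735 = 4×225619659 + 24679099
225619659 = 9×24679099 + 3507768
24679099 = 7×3507768 + 124723
3507768 = 28×124723 + 15524
124723 = 8×15524 + 531
15524 = 29×531 + 125
531 = 4×125 + 31
125 = 4×31 + 1
31 = 31×1 + 0
gcd(927157735, 225619659) = 1.
Express as a combination:
1 = 125 − 4·31
1 = −4·531 + 17·125
1 = 17·15524 − 497·531
1 = −497·124723 + 3993·15524
1 = 3993·3507768 − 112301·124723
1 = −112301·24679099 + 790100·3507768
1 = 790100·225619659 − 7223201·24679099
1 = −7223201·927157735 + 29682904·225619659
So 1 = (-7223201)·927157735 + (29682904)·225619659.

1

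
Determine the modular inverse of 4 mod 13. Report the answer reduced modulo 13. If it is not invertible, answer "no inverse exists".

gcd(13, 4) by repeated division:
13 = 3×4 + 1
4 = 4×1 + 0
The gcd is 1. Working backward:
1 = 13 − 3·4
So 4·(-3) ≡ 1 (mod 13), and -3 ≡ 10 (mod 13).

10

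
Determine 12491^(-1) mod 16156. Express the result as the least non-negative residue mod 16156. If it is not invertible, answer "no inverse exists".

12171

Extended Euclidean algorithm:
16156 = 1×12491 + 3665
12491 = 3×3665 + 1496
3665 = 2×1496 + 673
1496 = 2×673 + 150
673 = 4×150 + 73
150 = 2×73 + 4
73 = 18×4 + 1
4 = 4×1 + 0
Since gcd(12491, 16156) = 1, back-substitute to write 1 as a combination:
1 = 73 − 18·4
1 = −18·150 + 37·73
1 = 37·673 − 166·150
1 = −166·1496 + 369·673
1 = 369·3665 − 904·1496
1 = −904·12491 + 3081·3665
1 = 3081·16156 − 3985·12491
So 12491·(-3985) ≡ 1 (mod 16156), and -3985 ≡ 12171 (mod 16156).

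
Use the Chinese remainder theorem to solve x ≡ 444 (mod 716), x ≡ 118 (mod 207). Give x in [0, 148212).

10468

Write x = 444 + 716·k. Then 716·k ≡ 118 − 444 ≡ 88 (mod 207).
Need 716⁻¹ mod 207. Extended Euclid on (207, 95):
207 = 2·95 + 17
95 = 5·17 + 10
17 = 1·10 + 7
10 = 1·7 + 3
7 = 2·3 + 1
3 = 3·1 + 0
Back-substitute:
1 = 7 − 2·3
1 = −2·10 + 3·7
1 = 3·17 − 5·10
1 = −5·95 + 28·17
1 = 28·207 − 61·95
716⁻¹ ≡ 146 (mod 207), so k ≡ 146·88 ≡ 14 (mod 207).
x = 444 + 716·14 = 10468.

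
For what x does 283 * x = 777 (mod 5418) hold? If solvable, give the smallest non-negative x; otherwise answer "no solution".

2415

First find gcd(283, 5418):
5418 = 19×283 + 41
283 = 6×41 + 37
41 = 1×37 + 4
37 = 9×4 + 1
4 = 4×1 + 0
gcd = 1, so a unique solution mod 5418 exists.
Back-substitute for the Bézout coefficients:
1 = 37 − 9·4
1 = −9·41 + 10·37
1 = 10·283 − 69·41
1 = −69·5418 + 1321·283
So 283·(1321) ≡ 1 (mod 5418), giving 283⁻¹ ≡ 1321.
x ≡ 283⁻¹·777 ≡ 1321·777 ≡ 2415 (mod 5418).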